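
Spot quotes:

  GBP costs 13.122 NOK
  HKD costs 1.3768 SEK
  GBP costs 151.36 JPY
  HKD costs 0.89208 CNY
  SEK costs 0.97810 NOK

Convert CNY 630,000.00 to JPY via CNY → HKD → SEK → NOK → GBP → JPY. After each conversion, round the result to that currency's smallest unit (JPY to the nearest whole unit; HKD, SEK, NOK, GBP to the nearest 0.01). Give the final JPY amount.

CNY 630,000.00 ÷ 0.89208 = HKD 706,214.69
HKD 706,214.69 × 1.3768 = SEK 972,316.39
SEK 972,316.39 × 0.97810 = NOK 951,022.66
NOK 951,022.66 ÷ 13.122 = GBP 72,475.44
GBP 72,475.44 × 151.36 = JPY 10,969,883

JPY 10,969,883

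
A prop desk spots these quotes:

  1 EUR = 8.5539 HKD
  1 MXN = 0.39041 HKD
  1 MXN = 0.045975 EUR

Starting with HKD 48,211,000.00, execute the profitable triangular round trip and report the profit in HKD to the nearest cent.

Profitable loop is HKD → MXN → EUR → HKD:
HKD 48,211,000.00 ÷ 0.39041 = MXN 123,488,127.87
MXN 123,488,127.87 × 0.045975 = EUR 5,677,366.68
EUR 5,677,366.68 × 8.5539 = HKD 48,563,626.83
Profit = HKD 48,563,626.83 − HKD 48,211,000.00

Profit: HKD 352,626.83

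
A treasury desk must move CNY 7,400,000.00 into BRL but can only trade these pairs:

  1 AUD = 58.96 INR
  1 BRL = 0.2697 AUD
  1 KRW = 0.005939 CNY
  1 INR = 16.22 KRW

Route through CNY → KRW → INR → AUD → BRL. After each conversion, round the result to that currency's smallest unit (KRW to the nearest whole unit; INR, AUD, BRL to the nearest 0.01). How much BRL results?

CNY 7,400,000.00 ÷ 0.005939 = KRW 1,246,001,010
KRW 1,246,001,010 ÷ 16.22 = INR 76,818,804.56
INR 76,818,804.56 ÷ 58.96 = AUD 1,302,896.96
AUD 1,302,896.96 ÷ 0.2697 = BRL 4,830,911.98

BRL 4,830,911.98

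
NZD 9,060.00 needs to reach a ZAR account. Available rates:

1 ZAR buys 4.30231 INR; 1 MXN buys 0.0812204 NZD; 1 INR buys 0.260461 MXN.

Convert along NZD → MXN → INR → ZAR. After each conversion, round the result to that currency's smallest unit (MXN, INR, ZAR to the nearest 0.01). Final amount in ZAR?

NZD 9,060.00 ÷ 0.0812204 = MXN 111,548.33
MXN 111,548.33 ÷ 0.260461 = INR 428,272.68
INR 428,272.68 ÷ 4.30231 = ZAR 99,544.82

ZAR 99,544.82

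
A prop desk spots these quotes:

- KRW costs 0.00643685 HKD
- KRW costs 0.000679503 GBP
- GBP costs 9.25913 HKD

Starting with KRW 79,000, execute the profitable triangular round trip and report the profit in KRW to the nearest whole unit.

Profit: KRW 1,824

Profitable loop is KRW → HKD → GBP → KRW:
KRW 79,000 × 0.00643685 = HKD 508.51
HKD 508.51 ÷ 9.25913 = GBP 54.92
GBP 54.92 ÷ 0.000679503 = KRW 80,824
Profit = KRW 80,824 − KRW 79,000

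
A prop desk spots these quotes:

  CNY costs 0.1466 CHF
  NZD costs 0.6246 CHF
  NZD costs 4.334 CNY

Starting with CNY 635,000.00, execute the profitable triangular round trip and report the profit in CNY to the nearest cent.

Profit: CNY 10,943.63

Profitable loop is CNY → CHF → NZD → CNY:
CNY 635,000.00 × 0.1466 = CHF 93,091.00
CHF 93,091.00 ÷ 0.6246 = NZD 149,040.99
NZD 149,040.99 × 4.334 = CNY 645,943.63
Profit = CNY 645,943.63 − CNY 635,000.00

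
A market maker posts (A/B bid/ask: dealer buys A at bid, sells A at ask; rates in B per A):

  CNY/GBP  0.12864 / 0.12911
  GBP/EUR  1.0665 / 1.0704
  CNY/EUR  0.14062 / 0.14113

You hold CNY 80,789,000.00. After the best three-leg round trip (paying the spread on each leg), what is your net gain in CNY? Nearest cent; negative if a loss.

Best loop CNY → EUR → GBP → CNY:
CNY 80,789,000.00 × 0.14062 (sell CNY at bid) = EUR 11,360,549.18
EUR 11,360,549.18 ÷ 1.0704 (buy GBP at ask) = GBP 10,613,368.07
GBP 10,613,368.07 ÷ 0.12911 (buy CNY at ask) = CNY 82,204,074.57

Net profit: CNY 1,415,074.57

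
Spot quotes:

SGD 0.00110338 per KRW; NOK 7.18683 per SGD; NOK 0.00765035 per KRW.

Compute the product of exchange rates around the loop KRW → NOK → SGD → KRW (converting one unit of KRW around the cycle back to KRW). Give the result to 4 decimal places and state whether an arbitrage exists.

Around KRW → NOK → SGD → KRW: 1 × 0.00765035 ÷ 7.18683 ÷ 0.00110338 = 0.964759
Product < 1; profitable direction is KRW → SGD → NOK → KRW.

0.9648 (arbitrage exists)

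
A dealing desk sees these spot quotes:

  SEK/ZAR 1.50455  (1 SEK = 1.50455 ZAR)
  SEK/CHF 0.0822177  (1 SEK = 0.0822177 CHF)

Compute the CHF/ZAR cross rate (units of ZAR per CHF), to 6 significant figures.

CHF/ZAR = 18.2996

1 CHF ÷ 0.0822177 = 12.1628 SEK
12.1628 SEK × 1.50455 = 18.2996 ZAR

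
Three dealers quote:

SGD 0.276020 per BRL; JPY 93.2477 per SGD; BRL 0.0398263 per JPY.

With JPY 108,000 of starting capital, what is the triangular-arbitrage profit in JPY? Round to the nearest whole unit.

Profitable loop is JPY → BRL → SGD → JPY:
JPY 108,000 × 0.0398263 = BRL 4,301.24
BRL 4,301.24 × 0.276020 = SGD 1,187.23
SGD 1,187.23 × 93.2477 = JPY 110,706
Profit = JPY 110,706 − JPY 108,000

Profit: JPY 2,706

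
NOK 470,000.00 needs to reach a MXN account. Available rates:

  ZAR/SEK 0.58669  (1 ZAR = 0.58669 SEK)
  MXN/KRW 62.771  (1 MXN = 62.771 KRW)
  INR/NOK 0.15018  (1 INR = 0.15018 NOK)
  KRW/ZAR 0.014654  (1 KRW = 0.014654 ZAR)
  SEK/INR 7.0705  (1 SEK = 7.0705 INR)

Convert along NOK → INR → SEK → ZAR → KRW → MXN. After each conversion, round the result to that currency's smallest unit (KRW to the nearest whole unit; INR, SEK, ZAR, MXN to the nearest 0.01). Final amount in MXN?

NOK 470,000.00 ÷ 0.15018 = INR 3,129,577.84
INR 3,129,577.84 ÷ 7.0705 = SEK 442,624.69
SEK 442,624.69 ÷ 0.58669 = ZAR 754,443.90
ZAR 754,443.90 ÷ 0.014654 = KRW 51,483,820
KRW 51,483,820 ÷ 62.771 = MXN 820,184.80

MXN 820,184.80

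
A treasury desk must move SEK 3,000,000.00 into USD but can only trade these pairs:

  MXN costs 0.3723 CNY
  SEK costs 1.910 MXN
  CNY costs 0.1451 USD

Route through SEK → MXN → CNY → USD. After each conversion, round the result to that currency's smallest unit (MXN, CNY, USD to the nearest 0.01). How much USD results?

SEK 3,000,000.00 × 1.910 = MXN 5,730,000.00
MXN 5,730,000.00 × 0.3723 = CNY 2,133,279.00
CNY 2,133,279.00 × 0.1451 = USD 309,538.78

USD 309,538.78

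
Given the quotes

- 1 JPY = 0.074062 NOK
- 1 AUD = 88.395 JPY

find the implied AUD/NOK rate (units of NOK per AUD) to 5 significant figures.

1 AUD × 88.395 = 88.395 JPY
88.395 JPY × 0.074062 = 6.54671 NOK

AUD/NOK = 6.5467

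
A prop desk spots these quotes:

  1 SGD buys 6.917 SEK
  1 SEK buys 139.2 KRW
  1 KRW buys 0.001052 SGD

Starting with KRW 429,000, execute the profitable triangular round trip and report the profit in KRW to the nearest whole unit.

Profitable loop is KRW → SGD → SEK → KRW:
KRW 429,000 × 0.001052 = SGD 451.31
SGD 451.31 × 6.917 = SEK 3,121.70
SEK 3,121.70 × 139.2 = KRW 434,540
Profit = KRW 434,540 − KRW 429,000

Profit: KRW 5,540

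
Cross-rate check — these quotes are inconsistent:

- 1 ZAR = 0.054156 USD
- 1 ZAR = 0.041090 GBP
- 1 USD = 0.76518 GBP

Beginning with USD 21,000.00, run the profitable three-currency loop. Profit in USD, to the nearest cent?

Profitable loop is USD → GBP → ZAR → USD:
USD 21,000.00 × 0.76518 = GBP 16,068.78
GBP 16,068.78 ÷ 0.041090 = ZAR 391,063.03
ZAR 391,063.03 × 0.054156 = USD 21,178.41
Profit = USD 21,178.41 − USD 21,000.00

Profit: USD 178.41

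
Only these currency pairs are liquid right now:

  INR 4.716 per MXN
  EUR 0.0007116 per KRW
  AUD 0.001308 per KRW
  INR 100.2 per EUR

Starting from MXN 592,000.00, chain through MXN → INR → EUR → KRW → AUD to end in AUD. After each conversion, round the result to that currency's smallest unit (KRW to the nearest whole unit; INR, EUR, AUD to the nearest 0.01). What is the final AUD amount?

AUD 51,215.28

MXN 592,000.00 × 4.716 = INR 2,791,872.00
INR 2,791,872.00 ÷ 100.2 = EUR 27,862.99
EUR 27,862.99 ÷ 0.0007116 = KRW 39,155,410
KRW 39,155,410 × 0.001308 = AUD 51,215.28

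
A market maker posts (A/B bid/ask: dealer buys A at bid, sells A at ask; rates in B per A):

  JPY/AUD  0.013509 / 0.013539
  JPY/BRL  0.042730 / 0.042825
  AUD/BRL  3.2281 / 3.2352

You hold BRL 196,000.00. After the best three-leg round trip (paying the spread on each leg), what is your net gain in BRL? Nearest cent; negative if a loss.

Net profit: BRL 3,585.45

Best loop BRL → JPY → AUD → BRL:
BRL 196,000.00 ÷ 0.042825 (buy JPY at ask) = JPY 4,576,766
JPY 4,576,766 × 0.013509 (sell JPY at bid) = AUD 61,827.53
AUD 61,827.53 × 3.2281 (sell AUD at bid) = BRL 199,585.45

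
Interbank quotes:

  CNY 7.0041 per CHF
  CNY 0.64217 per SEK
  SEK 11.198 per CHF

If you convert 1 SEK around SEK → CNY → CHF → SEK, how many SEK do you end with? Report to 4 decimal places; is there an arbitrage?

1.0267 (arbitrage exists)

Around SEK → CNY → CHF → SEK: 1 × 0.64217 ÷ 7.0041 × 11.198 = 1.026687
Product > 1; profitable direction is SEK → CNY → CHF → SEK.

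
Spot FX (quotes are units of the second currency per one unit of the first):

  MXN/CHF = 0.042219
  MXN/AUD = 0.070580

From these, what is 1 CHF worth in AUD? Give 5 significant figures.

CHF/AUD = 1.6718

1 CHF ÷ 0.042219 = 23.686 MXN
23.686 MXN × 0.070580 = 1.67176 AUD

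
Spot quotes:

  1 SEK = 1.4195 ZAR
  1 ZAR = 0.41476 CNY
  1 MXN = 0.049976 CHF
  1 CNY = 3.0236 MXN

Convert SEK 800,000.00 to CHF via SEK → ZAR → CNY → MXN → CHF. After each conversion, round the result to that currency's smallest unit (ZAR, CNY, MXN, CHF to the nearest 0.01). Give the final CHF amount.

SEK 800,000.00 × 1.4195 = ZAR 1,135,600.00
ZAR 1,135,600.00 × 0.41476 = CNY 471,001.46
CNY 471,001.46 × 3.0236 = MXN 1,424,120.01
MXN 1,424,120.01 × 0.049976 = CHF 71,171.82

CHF 71,171.82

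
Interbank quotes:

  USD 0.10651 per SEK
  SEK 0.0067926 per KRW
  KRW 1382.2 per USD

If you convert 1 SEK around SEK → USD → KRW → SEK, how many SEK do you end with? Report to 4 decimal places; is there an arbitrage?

1.0000 (no arbitrage)

Around SEK → USD → KRW → SEK: 1 × 0.10651 × 1382.2 × 0.0067926 = 0.999994
Product ≈ 1 (deviation 0.001%, within rounding noise).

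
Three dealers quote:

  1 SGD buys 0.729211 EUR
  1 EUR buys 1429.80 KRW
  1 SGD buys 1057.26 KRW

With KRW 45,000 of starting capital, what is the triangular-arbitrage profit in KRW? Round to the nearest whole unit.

Profit: KRW 632

Profitable loop is KRW → EUR → SGD → KRW:
KRW 45,000 ÷ 1429.80 = EUR 31.47
EUR 31.47 ÷ 0.729211 = SGD 43.16
SGD 43.16 × 1057.26 = KRW 45,632
Profit = KRW 45,632 − KRW 45,000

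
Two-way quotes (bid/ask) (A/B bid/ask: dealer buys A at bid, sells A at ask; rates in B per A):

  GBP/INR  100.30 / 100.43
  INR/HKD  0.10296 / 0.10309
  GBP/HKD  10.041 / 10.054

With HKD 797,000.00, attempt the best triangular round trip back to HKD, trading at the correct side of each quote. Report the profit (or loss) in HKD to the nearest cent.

Best loop HKD → GBP → INR → HKD:
HKD 797,000.00 ÷ 10.054 (buy GBP at ask) = GBP 79,271.93
GBP 79,271.93 × 100.30 (sell GBP at bid) = INR 7,950,974.74
INR 7,950,974.74 × 0.10296 (sell INR at bid) = HKD 818,632.36

Net profit: HKD 21,632.36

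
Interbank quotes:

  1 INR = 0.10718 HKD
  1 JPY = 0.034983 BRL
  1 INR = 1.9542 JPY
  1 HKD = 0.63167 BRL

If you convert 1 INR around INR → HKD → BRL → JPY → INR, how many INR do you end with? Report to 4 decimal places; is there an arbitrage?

0.9903 (arbitrage exists)

Around INR → HKD → BRL → JPY → INR: 1 × 0.10718 × 0.63167 ÷ 0.034983 ÷ 1.9542 = 0.990325
Product < 1; profitable direction is INR → JPY → BRL → HKD → INR.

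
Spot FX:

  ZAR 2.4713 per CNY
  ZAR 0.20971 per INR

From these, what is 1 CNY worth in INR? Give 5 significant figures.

1 CNY × 2.4713 = 2.4713 ZAR
2.4713 ZAR ÷ 0.20971 = 11.7844 INR

CNY/INR = 11.784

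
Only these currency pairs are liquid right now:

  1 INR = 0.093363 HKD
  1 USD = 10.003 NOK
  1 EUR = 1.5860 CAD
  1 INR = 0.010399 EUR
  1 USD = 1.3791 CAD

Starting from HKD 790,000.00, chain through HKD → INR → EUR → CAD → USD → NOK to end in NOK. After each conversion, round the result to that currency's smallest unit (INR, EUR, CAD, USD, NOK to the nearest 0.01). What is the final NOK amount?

NOK 1,012,235.48

HKD 790,000.00 ÷ 0.093363 = INR 8,461,596.14
INR 8,461,596.14 × 0.010399 = EUR 87,992.14
EUR 87,992.14 × 1.5860 = CAD 139,555.53
CAD 139,555.53 ÷ 1.3791 = USD 101,193.19
USD 101,193.19 × 10.003 = NOK 1,012,235.48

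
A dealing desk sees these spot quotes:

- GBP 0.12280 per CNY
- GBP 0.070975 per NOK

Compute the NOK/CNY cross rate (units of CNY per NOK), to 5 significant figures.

NOK/CNY = 0.57797

1 NOK × 0.070975 = 0.070975 GBP
0.070975 GBP ÷ 0.12280 = 0.577972 CNY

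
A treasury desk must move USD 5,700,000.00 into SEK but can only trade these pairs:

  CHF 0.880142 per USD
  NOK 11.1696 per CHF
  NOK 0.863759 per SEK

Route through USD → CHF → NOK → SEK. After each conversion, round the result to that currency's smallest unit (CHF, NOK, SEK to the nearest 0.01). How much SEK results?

USD 5,700,000.00 × 0.880142 = CHF 5,016,809.40
CHF 5,016,809.40 × 11.1696 = NOK 56,035,754.27
NOK 56,035,754.27 ÷ 0.863759 = SEK 64,874,292.79

SEK 64,874,292.79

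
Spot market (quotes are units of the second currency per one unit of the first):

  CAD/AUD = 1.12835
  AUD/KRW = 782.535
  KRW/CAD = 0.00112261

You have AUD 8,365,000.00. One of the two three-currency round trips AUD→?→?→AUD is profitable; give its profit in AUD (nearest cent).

Profit: AUD 73,969.83

Profitable loop is AUD → CAD → KRW → AUD:
AUD 8,365,000.00 ÷ 1.12835 = CAD 7,413,479.86
CAD 7,413,479.86 ÷ 0.00112261 = KRW 6,603,789,259
KRW 6,603,789,259 ÷ 782.535 = AUD 8,438,969.83
Profit = AUD 8,438,969.83 − AUD 8,365,000.00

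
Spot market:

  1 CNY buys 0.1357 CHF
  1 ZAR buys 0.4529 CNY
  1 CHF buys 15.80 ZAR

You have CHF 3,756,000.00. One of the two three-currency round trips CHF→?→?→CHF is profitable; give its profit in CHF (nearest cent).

Profit: CHF 111,998.78

Profitable loop is CHF → CNY → ZAR → CHF:
CHF 3,756,000.00 ÷ 0.1357 = CNY 27,678,703.02
CNY 27,678,703.02 ÷ 0.4529 = ZAR 61,114,380.71
ZAR 61,114,380.71 ÷ 15.80 = CHF 3,867,998.78
Profit = CHF 3,867,998.78 − CHF 3,756,000.00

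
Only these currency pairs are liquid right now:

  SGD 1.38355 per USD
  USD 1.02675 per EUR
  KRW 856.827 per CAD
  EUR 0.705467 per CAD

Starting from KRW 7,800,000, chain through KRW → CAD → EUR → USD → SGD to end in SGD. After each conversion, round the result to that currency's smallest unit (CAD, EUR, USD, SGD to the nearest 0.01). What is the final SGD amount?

SGD 9,122.99

KRW 7,800,000 ÷ 856.827 = CAD 9,103.35
CAD 9,103.35 × 0.705467 = EUR 6,422.11
EUR 6,422.11 × 1.02675 = USD 6,593.90
USD 6,593.90 × 1.38355 = SGD 9,122.99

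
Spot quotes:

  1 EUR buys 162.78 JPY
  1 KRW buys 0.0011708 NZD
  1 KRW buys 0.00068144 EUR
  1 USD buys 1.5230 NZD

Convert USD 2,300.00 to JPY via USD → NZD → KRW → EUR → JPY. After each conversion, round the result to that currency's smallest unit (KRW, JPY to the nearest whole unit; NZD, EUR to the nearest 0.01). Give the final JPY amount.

USD 2,300.00 × 1.5230 = NZD 3,502.90
NZD 3,502.90 ÷ 0.0011708 = KRW 2,991,886
KRW 2,991,886 × 0.00068144 = EUR 2,038.79
EUR 2,038.79 × 162.78 = JPY 331,874

JPY 331,874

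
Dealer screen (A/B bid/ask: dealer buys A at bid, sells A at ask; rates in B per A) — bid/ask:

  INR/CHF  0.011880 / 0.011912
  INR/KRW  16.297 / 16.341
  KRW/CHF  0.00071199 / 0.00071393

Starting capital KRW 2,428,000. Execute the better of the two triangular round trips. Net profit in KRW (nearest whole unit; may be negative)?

Net profit: KRW 44,469

Best loop KRW → INR → CHF → KRW:
KRW 2,428,000 ÷ 16.341 (buy INR at ask) = INR 148,583.32
INR 148,583.32 × 0.011880 (sell INR at bid) = CHF 1,765.17
CHF 1,765.17 ÷ 0.00071393 (buy KRW at ask) = KRW 2,472,469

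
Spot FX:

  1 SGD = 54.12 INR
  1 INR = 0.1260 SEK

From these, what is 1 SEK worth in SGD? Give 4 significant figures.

SEK/SGD = 0.1466

1 SEK ÷ 0.1260 = 7.93651 INR
7.93651 INR ÷ 54.12 = 0.146646 SGD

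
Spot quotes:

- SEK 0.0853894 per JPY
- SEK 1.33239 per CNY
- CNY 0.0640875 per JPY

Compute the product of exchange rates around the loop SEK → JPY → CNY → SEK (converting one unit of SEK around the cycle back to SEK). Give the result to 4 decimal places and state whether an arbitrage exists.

Around SEK → JPY → CNY → SEK: 1 ÷ 0.0853894 × 0.0640875 × 1.33239 = 1.000002
Product ≈ 1 (deviation 0.000%, within rounding noise).

1.0000 (no arbitrage)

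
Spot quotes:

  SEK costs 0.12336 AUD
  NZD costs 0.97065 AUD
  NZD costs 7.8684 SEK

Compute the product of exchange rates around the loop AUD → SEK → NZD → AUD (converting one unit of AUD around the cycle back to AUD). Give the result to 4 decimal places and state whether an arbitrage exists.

1.0000 (no arbitrage)

Around AUD → SEK → NZD → AUD: 1 ÷ 0.12336 ÷ 7.8684 × 0.97065 = 1.000004
Product ≈ 1 (deviation 0.000%, within rounding noise).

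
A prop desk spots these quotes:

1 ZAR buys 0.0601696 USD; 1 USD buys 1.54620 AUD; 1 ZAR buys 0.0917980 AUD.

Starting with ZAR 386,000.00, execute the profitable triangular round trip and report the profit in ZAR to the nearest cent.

Profitable loop is ZAR → USD → AUD → ZAR:
ZAR 386,000.00 × 0.0601696 = USD 23,225.47
USD 23,225.47 × 1.54620 = AUD 35,911.21
AUD 35,911.21 ÷ 0.0917980 = ZAR 391,198.23
Profit = ZAR 391,198.23 − ZAR 386,000.00

Profit: ZAR 5,198.23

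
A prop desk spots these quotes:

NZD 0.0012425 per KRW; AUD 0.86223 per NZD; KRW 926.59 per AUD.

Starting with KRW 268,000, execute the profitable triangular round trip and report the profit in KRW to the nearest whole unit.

Profitable loop is KRW → AUD → NZD → KRW:
KRW 268,000 ÷ 926.59 = AUD 289.23
AUD 289.23 ÷ 0.86223 = NZD 335.45
NZD 335.45 ÷ 0.0012425 = KRW 269,978
Profit = KRW 269,978 − KRW 268,000

Profit: KRW 1,978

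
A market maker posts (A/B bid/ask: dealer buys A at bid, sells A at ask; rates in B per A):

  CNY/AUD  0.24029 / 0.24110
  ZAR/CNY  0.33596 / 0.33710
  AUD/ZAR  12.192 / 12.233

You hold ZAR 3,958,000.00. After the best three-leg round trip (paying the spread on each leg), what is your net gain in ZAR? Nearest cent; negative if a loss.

Net profit: ZAR 22,951.18

Best loop ZAR → AUD → CNY → ZAR:
ZAR 3,958,000.00 ÷ 12.233 (buy AUD at ask) = AUD 323,551.05
AUD 323,551.05 ÷ 0.24110 (buy CNY at ask) = CNY 1,341,978.64
CNY 1,341,978.64 ÷ 0.33710 (buy ZAR at ask) = ZAR 3,980,951.18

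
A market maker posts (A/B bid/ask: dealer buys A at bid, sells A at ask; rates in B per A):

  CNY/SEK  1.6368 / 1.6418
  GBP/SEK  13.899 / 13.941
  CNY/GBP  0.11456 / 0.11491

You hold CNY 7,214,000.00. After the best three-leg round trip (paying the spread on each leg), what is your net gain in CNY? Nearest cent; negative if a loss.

Best loop CNY → SEK → GBP → CNY:
CNY 7,214,000.00 × 1.6368 (sell CNY at bid) = SEK 11,807,875.20
SEK 11,807,875.20 ÷ 13.941 (buy GBP at ask) = GBP 846,989.11
GBP 846,989.11 ÷ 0.11491 (buy CNY at ask) = CNY 7,370,891.23

Net profit: CNY 156,891.23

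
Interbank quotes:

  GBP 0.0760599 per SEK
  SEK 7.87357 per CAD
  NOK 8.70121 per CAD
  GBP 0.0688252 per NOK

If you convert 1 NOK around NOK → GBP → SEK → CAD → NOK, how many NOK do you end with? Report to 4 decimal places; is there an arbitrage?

Around NOK → GBP → SEK → CAD → NOK: 1 × 0.0688252 ÷ 0.0760599 ÷ 7.87357 × 8.70121 = 0.999999
Product ≈ 1 (deviation 0.000%, within rounding noise).

1.0000 (no arbitrage)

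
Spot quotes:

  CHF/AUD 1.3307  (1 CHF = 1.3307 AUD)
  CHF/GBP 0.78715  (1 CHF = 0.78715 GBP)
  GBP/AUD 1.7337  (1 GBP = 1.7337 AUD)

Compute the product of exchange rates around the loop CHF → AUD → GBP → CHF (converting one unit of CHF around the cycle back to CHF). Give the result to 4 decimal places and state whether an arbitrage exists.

Around CHF → AUD → GBP → CHF: 1 × 1.3307 ÷ 1.7337 ÷ 0.78715 = 0.975099
Product < 1; profitable direction is CHF → GBP → AUD → CHF.

0.9751 (arbitrage exists)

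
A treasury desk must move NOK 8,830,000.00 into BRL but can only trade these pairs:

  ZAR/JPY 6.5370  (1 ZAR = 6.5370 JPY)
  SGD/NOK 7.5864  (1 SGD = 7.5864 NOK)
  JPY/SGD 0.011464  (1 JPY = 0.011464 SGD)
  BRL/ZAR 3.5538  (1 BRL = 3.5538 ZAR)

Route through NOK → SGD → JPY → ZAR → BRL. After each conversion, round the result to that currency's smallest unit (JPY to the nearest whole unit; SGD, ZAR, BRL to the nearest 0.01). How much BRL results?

NOK 8,830,000.00 ÷ 7.5864 = SGD 1,163,924.92
SGD 1,163,924.92 ÷ 0.011464 = JPY 101,528,692
JPY 101,528,692 ÷ 6.5370 = ZAR 15,531,389.32
ZAR 15,531,389.32 ÷ 3.5538 = BRL 4,370,361.11

BRL 4,370,361.11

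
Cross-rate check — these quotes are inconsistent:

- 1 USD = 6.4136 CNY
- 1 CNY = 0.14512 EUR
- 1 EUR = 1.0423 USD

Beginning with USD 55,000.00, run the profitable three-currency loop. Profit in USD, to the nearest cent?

Profit: USD 1,694.48

Profitable loop is USD → EUR → CNY → USD:
USD 55,000.00 ÷ 1.0423 = EUR 52,767.92
EUR 52,767.92 ÷ 0.14512 = CNY 363,615.75
CNY 363,615.75 ÷ 6.4136 = USD 56,694.48
Profit = USD 56,694.48 − USD 55,000.00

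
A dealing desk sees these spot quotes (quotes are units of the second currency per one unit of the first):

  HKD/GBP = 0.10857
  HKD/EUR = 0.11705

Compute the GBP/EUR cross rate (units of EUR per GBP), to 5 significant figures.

GBP/EUR = 1.0781

1 GBP ÷ 0.10857 = 9.21065 HKD
9.21065 HKD × 0.11705 = 1.07811 EUR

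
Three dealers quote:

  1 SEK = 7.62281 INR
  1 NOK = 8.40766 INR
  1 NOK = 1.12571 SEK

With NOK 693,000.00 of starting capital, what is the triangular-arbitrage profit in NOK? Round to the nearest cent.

Profit: NOK 14,293.57

Profitable loop is NOK → SEK → INR → NOK:
NOK 693,000.00 × 1.12571 = SEK 780,117.03
SEK 780,117.03 × 7.62281 = INR 5,946,683.90
INR 5,946,683.90 ÷ 8.40766 = NOK 707,293.57
Profit = NOK 707,293.57 − NOK 693,000.00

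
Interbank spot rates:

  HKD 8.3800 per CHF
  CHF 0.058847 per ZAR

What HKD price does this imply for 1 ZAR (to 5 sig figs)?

1 ZAR × 0.058847 = 0.058847 CHF
0.058847 CHF × 8.3800 = 0.493138 HKD

ZAR/HKD = 0.49314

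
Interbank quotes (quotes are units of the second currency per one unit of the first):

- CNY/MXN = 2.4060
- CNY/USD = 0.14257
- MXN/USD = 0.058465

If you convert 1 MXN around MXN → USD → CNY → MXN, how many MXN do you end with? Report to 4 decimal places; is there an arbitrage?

Around MXN → USD → CNY → MXN: 1 × 0.058465 ÷ 0.14257 × 2.4060 = 0.986651
Product < 1; profitable direction is MXN → CNY → USD → MXN.

0.9867 (arbitrage exists)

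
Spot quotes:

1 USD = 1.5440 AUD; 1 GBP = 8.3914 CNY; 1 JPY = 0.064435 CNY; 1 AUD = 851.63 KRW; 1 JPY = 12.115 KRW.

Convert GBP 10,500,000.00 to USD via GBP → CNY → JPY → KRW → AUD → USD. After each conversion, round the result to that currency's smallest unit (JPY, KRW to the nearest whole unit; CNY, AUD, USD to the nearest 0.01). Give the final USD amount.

GBP 10,500,000.00 × 8.3914 = CNY 88,109,700.00
CNY 88,109,700.00 ÷ 0.064435 = JPY 1,367,419,880
JPY 1,367,419,880 × 12.115 = KRW 16,566,291,846
KRW 16,566,291,846 ÷ 851.63 = AUD 19,452,452.18
AUD 19,452,452.18 ÷ 1.5440 = USD 12,598,738.46

USD 12,598,738.46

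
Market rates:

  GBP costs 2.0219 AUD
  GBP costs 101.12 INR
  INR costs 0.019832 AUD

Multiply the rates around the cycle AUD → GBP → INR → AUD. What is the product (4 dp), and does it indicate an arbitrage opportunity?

0.9918 (arbitrage exists)

Around AUD → GBP → INR → AUD: 1 ÷ 2.0219 × 101.12 × 0.019832 = 0.991845
Product < 1; profitable direction is AUD → INR → GBP → AUD.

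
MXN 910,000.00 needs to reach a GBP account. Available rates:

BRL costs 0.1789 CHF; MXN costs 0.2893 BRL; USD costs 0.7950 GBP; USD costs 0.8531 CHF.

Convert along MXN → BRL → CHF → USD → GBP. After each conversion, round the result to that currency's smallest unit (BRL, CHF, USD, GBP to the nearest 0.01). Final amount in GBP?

GBP 43,890.18

MXN 910,000.00 × 0.2893 = BRL 263,263.00
BRL 263,263.00 × 0.1789 = CHF 47,097.75
CHF 47,097.75 ÷ 0.8531 = USD 55,207.77
USD 55,207.77 × 0.7950 = GBP 43,890.18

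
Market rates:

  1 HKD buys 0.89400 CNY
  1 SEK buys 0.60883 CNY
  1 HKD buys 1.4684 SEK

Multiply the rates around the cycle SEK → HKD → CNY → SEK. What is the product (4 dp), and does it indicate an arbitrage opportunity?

1.0000 (no arbitrage)

Around SEK → HKD → CNY → SEK: 1 ÷ 1.4684 × 0.89400 ÷ 0.60883 = 0.999993
Product ≈ 1 (deviation 0.001%, within rounding noise).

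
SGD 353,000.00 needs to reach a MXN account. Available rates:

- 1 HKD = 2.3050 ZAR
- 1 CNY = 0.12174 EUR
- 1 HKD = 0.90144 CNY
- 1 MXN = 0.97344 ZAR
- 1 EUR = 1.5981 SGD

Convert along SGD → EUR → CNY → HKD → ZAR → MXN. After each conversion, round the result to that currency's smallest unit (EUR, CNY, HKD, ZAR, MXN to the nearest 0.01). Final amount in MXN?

MXN 4,766,091.39

SGD 353,000.00 ÷ 1.5981 = EUR 220,887.30
EUR 220,887.30 ÷ 0.12174 = CNY 1,814,418.43
CNY 1,814,418.43 ÷ 0.90144 = HKD 2,012,800.00
HKD 2,012,800.00 × 2.3050 = ZAR 4,639,504.00
ZAR 4,639,504.00 ÷ 0.97344 = MXN 4,766,091.39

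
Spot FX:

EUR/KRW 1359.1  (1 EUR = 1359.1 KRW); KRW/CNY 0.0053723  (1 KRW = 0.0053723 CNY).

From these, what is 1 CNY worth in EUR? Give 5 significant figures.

1 CNY ÷ 0.0053723 = 186.14 KRW
186.14 KRW ÷ 1359.1 = 0.136958 EUR

CNY/EUR = 0.13696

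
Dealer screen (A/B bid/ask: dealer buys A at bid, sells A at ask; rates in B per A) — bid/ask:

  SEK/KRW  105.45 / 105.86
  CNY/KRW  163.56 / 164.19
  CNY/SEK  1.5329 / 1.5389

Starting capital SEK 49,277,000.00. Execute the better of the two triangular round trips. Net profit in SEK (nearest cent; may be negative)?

Best loop SEK → CNY → KRW → SEK:
SEK 49,277,000.00 ÷ 1.5389 (buy CNY at ask) = CNY 32,020,924.04
CNY 32,020,924.04 × 163.56 (sell CNY at bid) = KRW 5,237,342,335
KRW 5,237,342,335 ÷ 105.86 (buy SEK at ask) = SEK 49,474,233.28

Net profit: SEK 197,233.28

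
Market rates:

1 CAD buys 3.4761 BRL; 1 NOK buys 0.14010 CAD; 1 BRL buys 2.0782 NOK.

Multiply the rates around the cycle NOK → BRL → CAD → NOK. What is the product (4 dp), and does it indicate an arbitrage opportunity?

0.9881 (arbitrage exists)

Around NOK → BRL → CAD → NOK: 1 ÷ 2.0782 ÷ 3.4761 ÷ 0.14010 = 0.988058
Product < 1; profitable direction is NOK → CAD → BRL → NOK.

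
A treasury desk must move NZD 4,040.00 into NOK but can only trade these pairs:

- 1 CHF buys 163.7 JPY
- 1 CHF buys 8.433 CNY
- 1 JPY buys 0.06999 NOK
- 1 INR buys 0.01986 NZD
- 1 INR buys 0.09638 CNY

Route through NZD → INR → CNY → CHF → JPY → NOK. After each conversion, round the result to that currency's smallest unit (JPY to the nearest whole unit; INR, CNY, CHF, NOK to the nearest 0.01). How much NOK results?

NZD 4,040.00 ÷ 0.01986 = INR 203,423.97
INR 203,423.97 × 0.09638 = CNY 19,606.00
CNY 19,606.00 ÷ 8.433 = CHF 2,324.91
CHF 2,324.91 × 163.7 = JPY 380,588
JPY 380,588 × 0.06999 = NOK 26,637.35

NOK 26,637.35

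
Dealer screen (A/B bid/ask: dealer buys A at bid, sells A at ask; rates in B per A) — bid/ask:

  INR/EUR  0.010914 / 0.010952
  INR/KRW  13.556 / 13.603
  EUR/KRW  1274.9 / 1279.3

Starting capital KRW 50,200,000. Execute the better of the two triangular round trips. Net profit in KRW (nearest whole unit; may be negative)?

Best loop KRW → INR → EUR → KRW:
KRW 50,200,000 ÷ 13.603 (buy INR at ask) = INR 3,690,362.42
INR 3,690,362.42 × 0.010914 (sell INR at bid) = EUR 40,276.62
EUR 40,276.62 × 1274.9 (sell EUR at bid) = KRW 51,348,657

Net profit: KRW 1,148,657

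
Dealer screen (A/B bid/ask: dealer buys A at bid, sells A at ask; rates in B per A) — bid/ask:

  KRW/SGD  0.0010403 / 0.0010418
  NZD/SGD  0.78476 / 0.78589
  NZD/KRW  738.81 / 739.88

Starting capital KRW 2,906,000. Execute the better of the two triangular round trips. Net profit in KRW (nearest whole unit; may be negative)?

Net profit: KRW 52,604

Best loop KRW → NZD → SGD → KRW:
KRW 2,906,000 ÷ 739.88 (buy NZD at ask) = NZD 3,927.66
NZD 3,927.66 × 0.78476 (sell NZD at bid) = SGD 3,082.27
SGD 3,082.27 ÷ 0.0010418 (buy KRW at ask) = KRW 2,958,604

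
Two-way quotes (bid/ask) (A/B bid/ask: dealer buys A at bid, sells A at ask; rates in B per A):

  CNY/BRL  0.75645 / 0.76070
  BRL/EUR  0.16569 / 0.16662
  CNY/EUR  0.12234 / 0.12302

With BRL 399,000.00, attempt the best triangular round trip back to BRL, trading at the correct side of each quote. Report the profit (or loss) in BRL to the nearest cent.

Net profit: BRL 7,512.31

Best loop BRL → EUR → CNY → BRL:
BRL 399,000.00 × 0.16569 (sell BRL at bid) = EUR 66,110.31
EUR 66,110.31 ÷ 0.12302 (buy CNY at ask) = CNY 537,394.81
CNY 537,394.81 × 0.75645 (sell CNY at bid) = BRL 406,512.31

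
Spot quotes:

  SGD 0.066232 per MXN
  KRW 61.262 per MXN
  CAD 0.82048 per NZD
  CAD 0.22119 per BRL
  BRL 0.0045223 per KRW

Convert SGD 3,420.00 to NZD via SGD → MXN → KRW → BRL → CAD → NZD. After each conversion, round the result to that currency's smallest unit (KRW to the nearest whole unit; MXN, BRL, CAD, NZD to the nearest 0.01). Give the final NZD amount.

SGD 3,420.00 ÷ 0.066232 = MXN 51,636.67
MXN 51,636.67 × 61.262 = KRW 3,163,366
KRW 3,163,366 × 0.0045223 = BRL 14,305.69
BRL 14,305.69 × 0.22119 = CAD 3,164.28
CAD 3,164.28 ÷ 0.82048 = NZD 3,856.62

NZD 3,856.62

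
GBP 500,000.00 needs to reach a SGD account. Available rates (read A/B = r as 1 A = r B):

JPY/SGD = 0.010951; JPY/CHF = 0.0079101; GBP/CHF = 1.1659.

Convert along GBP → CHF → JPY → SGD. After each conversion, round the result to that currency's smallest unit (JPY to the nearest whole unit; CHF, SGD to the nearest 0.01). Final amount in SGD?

GBP 500,000.00 × 1.1659 = CHF 582,950.00
CHF 582,950.00 ÷ 0.0079101 = JPY 73,696,919
JPY 73,696,919 × 0.010951 = SGD 807,054.96

SGD 807,054.96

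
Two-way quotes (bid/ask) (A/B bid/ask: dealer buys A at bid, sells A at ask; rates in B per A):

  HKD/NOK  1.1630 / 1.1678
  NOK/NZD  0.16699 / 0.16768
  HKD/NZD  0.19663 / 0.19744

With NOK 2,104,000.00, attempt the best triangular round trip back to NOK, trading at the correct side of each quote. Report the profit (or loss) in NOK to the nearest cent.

Net profit: NOK 8,738.66

Best loop NOK → HKD → NZD → NOK:
NOK 2,104,000.00 ÷ 1.1678 (buy HKD at ask) = HKD 1,801,678.37
HKD 1,801,678.37 × 0.19663 (sell HKD at bid) = NZD 354,264.02
NZD 354,264.02 ÷ 0.16768 (buy NOK at ask) = NOK 2,112,738.66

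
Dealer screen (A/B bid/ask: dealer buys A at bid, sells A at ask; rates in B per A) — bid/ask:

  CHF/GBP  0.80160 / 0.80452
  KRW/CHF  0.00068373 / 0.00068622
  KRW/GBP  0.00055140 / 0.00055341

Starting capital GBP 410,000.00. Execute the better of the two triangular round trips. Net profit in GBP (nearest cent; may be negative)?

Net result: GBP -503.30 (no profitable arbitrage after spreads)

Best loop GBP → CHF → KRW → GBP:
GBP 410,000.00 ÷ 0.80452 (buy CHF at ask) = CHF 509,620.64
CHF 509,620.64 ÷ 0.00068622 (buy KRW at ask) = KRW 742,649,068
KRW 742,649,068 × 0.00055140 (sell KRW at bid) = GBP 409,496.70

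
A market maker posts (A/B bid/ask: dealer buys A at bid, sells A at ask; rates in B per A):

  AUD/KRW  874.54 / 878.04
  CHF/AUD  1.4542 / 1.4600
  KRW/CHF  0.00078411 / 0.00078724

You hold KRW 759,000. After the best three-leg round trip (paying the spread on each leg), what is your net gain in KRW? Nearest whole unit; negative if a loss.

Net result: KRW -2,128 (no profitable arbitrage after spreads)

Best loop KRW → CHF → AUD → KRW:
KRW 759,000 × 0.00078411 (sell KRW at bid) = CHF 595.14
CHF 595.14 × 1.4542 (sell CHF at bid) = AUD 865.45
AUD 865.45 × 874.54 (sell AUD at bid) = KRW 756,872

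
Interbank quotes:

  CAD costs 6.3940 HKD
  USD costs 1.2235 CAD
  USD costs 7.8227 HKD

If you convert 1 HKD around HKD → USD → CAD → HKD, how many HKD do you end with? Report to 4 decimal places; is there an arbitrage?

Around HKD → USD → CAD → HKD: 1 ÷ 7.8227 × 1.2235 × 6.3940 = 1.000046
Product ≈ 1 (deviation 0.005%, within rounding noise).

1.0000 (no arbitrage)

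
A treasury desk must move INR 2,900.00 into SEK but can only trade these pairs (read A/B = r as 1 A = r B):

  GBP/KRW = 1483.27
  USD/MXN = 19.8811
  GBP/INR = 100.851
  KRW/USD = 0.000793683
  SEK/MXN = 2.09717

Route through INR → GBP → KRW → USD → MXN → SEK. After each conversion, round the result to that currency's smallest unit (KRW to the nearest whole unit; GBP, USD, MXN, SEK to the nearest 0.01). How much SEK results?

SEK 320.99

INR 2,900.00 ÷ 100.851 = GBP 28.76
GBP 28.76 × 1483.27 = KRW 42,659
KRW 42,659 × 0.000793683 = USD 33.86
USD 33.86 × 19.8811 = MXN 673.17
MXN 673.17 ÷ 2.09717 = SEK 320.99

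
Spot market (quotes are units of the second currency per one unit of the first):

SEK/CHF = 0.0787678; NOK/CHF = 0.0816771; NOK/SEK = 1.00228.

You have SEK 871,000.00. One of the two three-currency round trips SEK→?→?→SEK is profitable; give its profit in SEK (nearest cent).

Profit: SEK 30,115.97

Profitable loop is SEK → NOK → CHF → SEK:
SEK 871,000.00 ÷ 1.00228 = NOK 869,018.64
NOK 869,018.64 × 0.0816771 = CHF 70,978.92
CHF 70,978.92 ÷ 0.0787678 = SEK 901,115.97
Profit = SEK 901,115.97 − SEK 871,000.00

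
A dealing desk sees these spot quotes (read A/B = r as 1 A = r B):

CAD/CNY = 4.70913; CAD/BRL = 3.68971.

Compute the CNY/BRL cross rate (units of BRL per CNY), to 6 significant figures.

1 CNY ÷ 4.70913 = 0.212353 CAD
0.212353 CAD × 3.68971 = 0.783523 BRL

CNY/BRL = 0.783523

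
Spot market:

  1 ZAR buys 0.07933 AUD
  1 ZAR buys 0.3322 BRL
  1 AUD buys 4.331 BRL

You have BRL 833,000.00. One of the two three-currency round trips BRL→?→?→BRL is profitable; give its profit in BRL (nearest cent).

Profitable loop is BRL → ZAR → AUD → BRL:
BRL 833,000.00 ÷ 0.3322 = ZAR 2,507,525.59
ZAR 2,507,525.59 × 0.07933 = AUD 198,922.00
AUD 198,922.00 × 4.331 = BRL 861,531.20
Profit = BRL 861,531.20 − BRL 833,000.00

Profit: BRL 28,531.20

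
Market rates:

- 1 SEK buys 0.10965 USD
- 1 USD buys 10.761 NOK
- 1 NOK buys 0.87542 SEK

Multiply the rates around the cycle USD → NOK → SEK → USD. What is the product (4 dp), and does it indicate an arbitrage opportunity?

Around USD → NOK → SEK → USD: 1 × 10.761 × 0.87542 × 0.10965 = 1.032946
Product > 1; profitable direction is USD → NOK → SEK → USD.

1.0329 (arbitrage exists)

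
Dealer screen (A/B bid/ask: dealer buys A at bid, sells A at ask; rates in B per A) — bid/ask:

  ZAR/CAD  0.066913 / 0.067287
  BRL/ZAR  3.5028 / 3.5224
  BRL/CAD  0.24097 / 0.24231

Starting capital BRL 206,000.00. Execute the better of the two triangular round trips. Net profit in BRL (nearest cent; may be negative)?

Net profit: BRL 3,440.35

Best loop BRL → CAD → ZAR → BRL:
BRL 206,000.00 × 0.24097 (sell BRL at bid) = CAD 49,639.82
CAD 49,639.82 ÷ 0.067287 (buy ZAR at ask) = ZAR 737,732.70
ZAR 737,732.70 ÷ 3.5224 (buy BRL at ask) = BRL 209,440.35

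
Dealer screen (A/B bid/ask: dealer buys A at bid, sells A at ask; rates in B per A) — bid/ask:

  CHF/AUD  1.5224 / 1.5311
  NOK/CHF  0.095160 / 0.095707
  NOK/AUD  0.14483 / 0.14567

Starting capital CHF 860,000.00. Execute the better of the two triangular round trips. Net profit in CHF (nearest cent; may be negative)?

Net result: CHF -4,713.65 (no profitable arbitrage after spreads)

Best loop CHF → AUD → NOK → CHF:
CHF 860,000.00 × 1.5224 (sell CHF at bid) = AUD 1,309,264.00
AUD 1,309,264.00 ÷ 0.14567 (buy NOK at ask) = NOK 8,987,876.71
NOK 8,987,876.71 × 0.095160 (sell NOK at bid) = CHF 855,286.35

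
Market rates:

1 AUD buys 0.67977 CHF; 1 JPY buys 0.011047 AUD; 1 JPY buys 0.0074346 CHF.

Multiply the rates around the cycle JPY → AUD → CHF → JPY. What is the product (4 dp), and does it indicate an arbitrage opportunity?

Around JPY → AUD → CHF → JPY: 1 × 0.011047 × 0.67977 ÷ 0.0074346 = 1.010064
Product > 1; profitable direction is JPY → AUD → CHF → JPY.

1.0101 (arbitrage exists)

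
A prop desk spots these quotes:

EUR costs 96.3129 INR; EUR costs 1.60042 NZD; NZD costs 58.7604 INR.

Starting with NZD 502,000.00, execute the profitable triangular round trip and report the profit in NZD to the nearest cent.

Profit: NZD 12,125.88

Profitable loop is NZD → EUR → INR → NZD:
NZD 502,000.00 ÷ 1.60042 = EUR 313,667.66
EUR 313,667.66 × 96.3129 = INR 30,210,242.19
INR 30,210,242.19 ÷ 58.7604 = NZD 514,125.88
Profit = NZD 514,125.88 − NZD 502,000.00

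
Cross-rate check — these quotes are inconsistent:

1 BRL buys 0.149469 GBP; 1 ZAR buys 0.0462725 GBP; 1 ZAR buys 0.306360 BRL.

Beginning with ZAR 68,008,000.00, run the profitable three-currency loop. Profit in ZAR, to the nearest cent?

Profitable loop is ZAR → GBP → BRL → ZAR:
ZAR 68,008,000.00 × 0.0462725 = GBP 3,146,900.18
GBP 3,146,900.18 ÷ 0.149469 = BRL 21,053,865.22
BRL 21,053,865.22 ÷ 0.306360 = ZAR 68,722,630.94
Profit = ZAR 68,722,630.94 − ZAR 68,008,000.00

Profit: ZAR 714,630.94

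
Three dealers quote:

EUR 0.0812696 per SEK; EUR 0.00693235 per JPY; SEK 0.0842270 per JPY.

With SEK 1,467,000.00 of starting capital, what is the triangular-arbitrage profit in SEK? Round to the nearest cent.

Profit: SEK 18,700.06

Profitable loop is SEK → JPY → EUR → SEK:
SEK 1,467,000.00 ÷ 0.0842270 = JPY 17,417,218
JPY 17,417,218 × 0.00693235 = EUR 120,742.25
EUR 120,742.25 ÷ 0.0812696 = SEK 1,485,700.06
Profit = SEK 1,485,700.06 − SEK 1,467,000.00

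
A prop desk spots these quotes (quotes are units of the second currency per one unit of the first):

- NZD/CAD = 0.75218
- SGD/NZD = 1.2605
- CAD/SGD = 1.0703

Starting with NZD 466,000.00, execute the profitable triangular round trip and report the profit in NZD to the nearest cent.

Profitable loop is NZD → CAD → SGD → NZD:
NZD 466,000.00 × 0.75218 = CAD 350,515.88
CAD 350,515.88 × 1.0703 = SGD 375,157.15
SGD 375,157.15 × 1.2605 = NZD 472,885.58
Profit = NZD 472,885.58 − NZD 466,000.00

Profit: NZD 6,885.58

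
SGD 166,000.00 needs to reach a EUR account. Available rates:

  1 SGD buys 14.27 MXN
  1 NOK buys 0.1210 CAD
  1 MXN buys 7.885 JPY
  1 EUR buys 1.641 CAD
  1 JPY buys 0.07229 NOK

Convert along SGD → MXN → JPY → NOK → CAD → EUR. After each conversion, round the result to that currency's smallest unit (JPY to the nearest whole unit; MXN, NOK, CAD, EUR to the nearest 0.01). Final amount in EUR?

SGD 166,000.00 × 14.27 = MXN 2,368,820.00
MXN 2,368,820.00 × 7.885 = JPY 18,678,146
JPY 18,678,146 × 0.07229 = NOK 1,350,243.17
NOK 1,350,243.17 × 0.1210 = CAD 163,379.42
CAD 163,379.42 ÷ 1.641 = EUR 99,560.89

EUR 99,560.89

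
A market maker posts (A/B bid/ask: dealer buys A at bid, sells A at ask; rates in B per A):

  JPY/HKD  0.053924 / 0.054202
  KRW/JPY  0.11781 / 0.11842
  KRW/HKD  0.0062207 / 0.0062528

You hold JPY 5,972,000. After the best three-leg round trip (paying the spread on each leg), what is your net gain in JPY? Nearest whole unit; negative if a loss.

Best loop JPY → HKD → KRW → JPY:
JPY 5,972,000 × 0.053924 (sell JPY at bid) = HKD 322,034.13
HKD 322,034.13 ÷ 0.0062528 (buy KRW at ask) = KRW 51,502,387
KRW 51,502,387 × 0.11781 (sell KRW at bid) = JPY 6,067,496

Net profit: JPY 95,496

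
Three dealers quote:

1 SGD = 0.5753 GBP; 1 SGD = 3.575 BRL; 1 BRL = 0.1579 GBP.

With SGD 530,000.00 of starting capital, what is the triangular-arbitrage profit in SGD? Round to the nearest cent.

Profit: SGD 10,147.12

Profitable loop is SGD → GBP → BRL → SGD:
SGD 530,000.00 × 0.5753 = GBP 304,909.00
GBP 304,909.00 ÷ 0.1579 = BRL 1,931,025.97
BRL 1,931,025.97 ÷ 3.575 = SGD 540,147.12
Profit = SGD 540,147.12 − SGD 530,000.00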